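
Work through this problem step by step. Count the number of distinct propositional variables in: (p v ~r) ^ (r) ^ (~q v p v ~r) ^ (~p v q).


Identify each variable that appears in the formula.
Variables found: p, q, r
Count = 3

3


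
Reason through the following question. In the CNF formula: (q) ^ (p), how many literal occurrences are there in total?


Counting literals in each clause:
Clause 1: 1 literal(s)
Clause 2: 1 literal(s)
Total = 2

2


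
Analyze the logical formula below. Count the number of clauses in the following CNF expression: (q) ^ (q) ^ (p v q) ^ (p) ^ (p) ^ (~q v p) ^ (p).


A CNF formula is a conjunction of clauses.
Clauses are separated by ^.
Counting the conjuncts: 7 clauses.

7


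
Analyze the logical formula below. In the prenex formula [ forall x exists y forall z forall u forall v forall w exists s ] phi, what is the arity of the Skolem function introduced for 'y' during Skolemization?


Quantifier prefix: forall x exists y forall z forall u forall v forall w exists s
'y' is existentially quantified at position 2.
Universal variables preceding it: x
Skolem function arity = 1

1


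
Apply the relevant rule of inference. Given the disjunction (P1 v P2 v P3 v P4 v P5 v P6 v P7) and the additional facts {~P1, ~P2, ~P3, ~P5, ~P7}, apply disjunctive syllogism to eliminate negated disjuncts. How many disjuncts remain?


Original disjuncts (7): P1, P2, P3, P4, P5, P6, P7
Negated (eliminate): ~P1, ~P2, ~P3, ~P5, ~P7
Remaining disjuncts: P4, P6
Count = 7 - 5 = 2

2


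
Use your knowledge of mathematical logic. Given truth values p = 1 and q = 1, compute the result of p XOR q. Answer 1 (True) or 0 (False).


p = 1, q = 1
Operation: p XOR q
Evaluate: 1 XOR 1 = 0

0


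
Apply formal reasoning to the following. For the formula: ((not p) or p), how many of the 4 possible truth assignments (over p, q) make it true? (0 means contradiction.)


Check all 4 assignments:
p=0, q=0: 1
p=0, q=1: 1
p=1, q=0: 1
p=1, q=1: 1
Count of True = 4

4


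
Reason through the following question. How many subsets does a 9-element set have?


The power set of a set with n elements has 2^n elements.
|P(S)| = 2^9 = 512

512


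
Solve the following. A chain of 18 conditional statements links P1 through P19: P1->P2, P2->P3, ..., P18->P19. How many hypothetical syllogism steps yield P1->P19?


With 18 implications in a chain connecting 19 propositions:
P1->P2, P2->P3, ..., P18->P19
Steps needed = (number of implications) - 1 = 18 - 1 = 17

17


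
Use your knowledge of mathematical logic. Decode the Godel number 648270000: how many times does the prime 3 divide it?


Factorize 648270000 by dividing by 3 repeatedly.
Division steps: 3 divides 648270000 exactly 3 time(s).
Exponent of 3 = 3

3


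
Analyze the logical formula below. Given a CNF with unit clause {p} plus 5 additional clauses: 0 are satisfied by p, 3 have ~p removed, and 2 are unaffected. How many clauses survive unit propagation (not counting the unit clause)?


Satisfied (removed): 0
Shortened (remain): 3
Unchanged (remain): 2
Remaining = 3 + 2 = 5

5


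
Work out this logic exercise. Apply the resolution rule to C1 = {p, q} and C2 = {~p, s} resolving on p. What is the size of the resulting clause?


Remove p from C1 and ~p from C2.
C1 remainder: {q}
C2 remainder: {s}
Union (resolvent): {q, s}
Resolvent has 2 literal(s).

2


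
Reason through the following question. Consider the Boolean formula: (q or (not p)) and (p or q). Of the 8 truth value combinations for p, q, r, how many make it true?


Evaluate all 8 assignments for p, q, r:
p=0, q=0, r=0: 0
p=0, q=0, r=1: 0
p=0, q=1, r=0: 1
p=0, q=1, r=1: 1
p=1, q=0, r=0: 0
p=1, q=0, r=1: 0
p=1, q=1, r=0: 1
p=1, q=1, r=1: 1
Satisfying count = 4

4


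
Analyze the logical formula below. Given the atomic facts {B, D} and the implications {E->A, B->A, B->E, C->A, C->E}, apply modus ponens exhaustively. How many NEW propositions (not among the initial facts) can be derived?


Initial facts: {B, D}
Apply modus ponens to closure:
  B and B->A  =>  A
  B and B->E  =>  E
Final known: {A, B, D, E}
New propositions: {A, E}
Count = 2

2


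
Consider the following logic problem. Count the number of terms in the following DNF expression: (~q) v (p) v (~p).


A DNF formula is a disjunction of terms (conjunctions).
Terms are separated by v.
Counting the disjuncts: 3 terms.

3


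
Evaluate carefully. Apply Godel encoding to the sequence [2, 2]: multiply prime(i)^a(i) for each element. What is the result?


Encode each element as an exponent of the corresponding prime:
  2^2 = 4
  3^2 = 9
Product = 4 * 9 = 36

36


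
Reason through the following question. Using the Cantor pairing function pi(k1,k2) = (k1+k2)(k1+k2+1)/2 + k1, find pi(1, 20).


k1 + k2 = 21
(k1+k2)(k1+k2+1)/2 = 21 * 22 / 2 = 231
pi = 231 + 1 = 232

232


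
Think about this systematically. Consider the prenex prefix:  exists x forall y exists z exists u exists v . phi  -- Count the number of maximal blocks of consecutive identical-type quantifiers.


Quantifier-type sequence: E A E E E  (A=forall, E=exists)
Group into maximal same-type runs:
  Ex1 | Ax1 | Ex3
Number of blocks = 3

3


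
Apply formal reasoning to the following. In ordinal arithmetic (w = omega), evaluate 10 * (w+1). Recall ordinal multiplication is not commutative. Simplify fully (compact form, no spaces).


Compute 10 * (w+1).
Ordinal * is associative and left-distributive over +, but NOT commutative; for finite n>1, n*w = w but w*n stays w*n.
By left-distributivity: 10 * (w+1) = 10*w + 10*1 = w + 10 = w+10.
Result = w+10

w+10


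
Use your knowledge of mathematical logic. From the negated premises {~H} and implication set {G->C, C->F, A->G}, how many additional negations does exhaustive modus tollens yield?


Initial negated facts: {~H}
Apply modus tollens to closure:
  (no implication fires)
Final negated: {~H}
New negations: {(none)}
Count = 0

0


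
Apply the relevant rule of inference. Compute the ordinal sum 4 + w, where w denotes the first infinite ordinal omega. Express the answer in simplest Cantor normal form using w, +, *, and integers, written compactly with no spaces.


Compute 4 + w.
Ordinal + is associative but NOT commutative; for finite n>0, n + w = w but w + n stays w+n.
Any finite left addend is absorbed by w on the right: 4 + w = w.
Result = w

w


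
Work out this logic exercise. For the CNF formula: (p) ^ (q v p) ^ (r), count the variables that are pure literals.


Check each variable for pure literal status:
p: pure positive
q: pure positive
r: pure positive
Pure literal count = 3

3


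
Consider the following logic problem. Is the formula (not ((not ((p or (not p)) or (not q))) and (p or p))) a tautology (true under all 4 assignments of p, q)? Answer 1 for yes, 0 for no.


Check all 4 assignments:
p=0, q=0: 1
p=0, q=1: 1
p=1, q=0: 1
p=1, q=1: 1
Satisfying count = 4/4.
Tautology iff count = 4: yes.

1


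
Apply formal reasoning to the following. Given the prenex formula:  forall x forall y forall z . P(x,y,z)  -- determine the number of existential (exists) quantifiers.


Quantifier prefix: forall x forall y forall z
Mark each quantifier type:
  U U U
Universal count = 3, Existential count = 0
Asked for existential (exists) quantifiers: 0

0


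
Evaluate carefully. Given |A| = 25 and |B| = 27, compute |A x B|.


The Cartesian product A x B contains all ordered pairs (a, b).
|A x B| = |A| * |B| = 25 * 27 = 675

675


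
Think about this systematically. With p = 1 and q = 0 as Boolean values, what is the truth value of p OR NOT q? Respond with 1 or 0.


p = 1, q = 0
Operation: p OR NOT q
Evaluate: 1 OR NOT 0 = 1

1


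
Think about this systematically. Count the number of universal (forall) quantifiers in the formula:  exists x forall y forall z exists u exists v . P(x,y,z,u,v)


Quantifier prefix: exists x forall y forall z exists u exists v
Mark each quantifier type:
  E U U E E
Universal count = 2, Existential count = 3
Asked for universal (forall) quantifiers: 2

2


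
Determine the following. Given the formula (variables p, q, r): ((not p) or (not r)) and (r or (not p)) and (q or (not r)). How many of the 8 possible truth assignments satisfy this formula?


Evaluate all 8 assignments for p, q, r:
p=0, q=0, r=0: 1
p=0, q=0, r=1: 0
p=0, q=1, r=0: 1
p=0, q=1, r=1: 1
p=1, q=0, r=0: 0
p=1, q=0, r=1: 0
p=1, q=1, r=0: 0
p=1, q=1, r=1: 0
Satisfying count = 3

3


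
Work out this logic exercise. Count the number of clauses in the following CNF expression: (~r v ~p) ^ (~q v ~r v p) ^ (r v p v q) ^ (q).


A CNF formula is a conjunction of clauses.
Clauses are separated by ^.
Counting the conjuncts: 4 clauses.

4


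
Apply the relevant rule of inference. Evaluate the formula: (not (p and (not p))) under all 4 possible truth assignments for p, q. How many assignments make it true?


Check all 4 assignments:
p=0, q=0: 1
p=0, q=1: 1
p=1, q=0: 1
p=1, q=1: 1
Count of True = 4

4


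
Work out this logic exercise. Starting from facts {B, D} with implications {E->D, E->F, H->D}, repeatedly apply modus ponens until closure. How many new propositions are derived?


Initial facts: {B, D}
Apply modus ponens to closure:
  (no implication fires)
Final known: {B, D}
New propositions: {(none)}
Count = 0

0


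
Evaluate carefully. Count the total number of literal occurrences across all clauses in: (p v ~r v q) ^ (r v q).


Counting literals in each clause:
Clause 1: 3 literal(s)
Clause 2: 2 literal(s)
Total = 5

5


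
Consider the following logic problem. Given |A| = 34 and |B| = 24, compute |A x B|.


The Cartesian product A x B contains all ordered pairs (a, b).
|A x B| = |A| * |B| = 34 * 24 = 816

816


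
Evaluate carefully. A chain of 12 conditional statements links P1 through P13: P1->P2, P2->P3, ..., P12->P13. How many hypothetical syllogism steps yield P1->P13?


With 12 implications in a chain connecting 13 propositions:
P1->P2, P2->P3, ..., P12->P13
Steps needed = (number of implications) - 1 = 12 - 1 = 11

11


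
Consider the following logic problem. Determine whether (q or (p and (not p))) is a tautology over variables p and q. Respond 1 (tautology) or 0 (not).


Check all 4 assignments:
p=0, q=0: 0
p=0, q=1: 1
p=1, q=0: 0
p=1, q=1: 1
Satisfying count = 2/4.
Tautology iff count = 4: no.

0


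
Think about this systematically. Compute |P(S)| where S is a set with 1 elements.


The power set of a set with n elements has 2^n elements.
|P(S)| = 2^1 = 2

2


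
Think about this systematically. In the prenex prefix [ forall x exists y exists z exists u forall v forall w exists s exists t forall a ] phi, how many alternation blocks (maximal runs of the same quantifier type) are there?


Quantifier-type sequence: A E E E A A E E A  (A=forall, E=exists)
Group into maximal same-type runs:
  Ax1 | Ex3 | Ax2 | Ex2 | Ax1
Number of blocks = 5

5


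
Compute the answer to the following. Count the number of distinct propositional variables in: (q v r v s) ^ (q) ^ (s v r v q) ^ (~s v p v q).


Identify each variable that appears in the formula.
Variables found: p, q, r, s
Count = 4

4


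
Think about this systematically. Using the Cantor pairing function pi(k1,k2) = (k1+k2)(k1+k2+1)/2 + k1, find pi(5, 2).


k1 + k2 = 7
(k1+k2)(k1+k2+1)/2 = 7 * 8 / 2 = 28
pi = 28 + 5 = 33

33


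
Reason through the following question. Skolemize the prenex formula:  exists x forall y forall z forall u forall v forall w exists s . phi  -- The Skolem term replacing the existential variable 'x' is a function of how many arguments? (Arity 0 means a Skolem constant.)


Quantifier prefix: exists x forall y forall z forall u forall v forall w exists s
'x' is existentially quantified at position 1.
No universal quantifiers precede it.
Skolem function arity = 0 (a Skolem constant)

0


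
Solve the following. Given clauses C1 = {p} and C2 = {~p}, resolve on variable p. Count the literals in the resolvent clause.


Remove p from C1 and ~p from C2.
C1 remainder: {}
C2 remainder: {}
Union (resolvent): {} (empty clause)
Resolvent has 0 literal(s).

0


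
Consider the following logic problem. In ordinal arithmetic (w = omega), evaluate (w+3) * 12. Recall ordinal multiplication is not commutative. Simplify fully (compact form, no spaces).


Compute (w+3) * 12.
Ordinal * is associative and left-distributive over +, but NOT commutative; for finite n>1, n*w = w but w*n stays w*n.
(w+3) * 12 = (w+3) repeated 12 times. Each intermediate +3 is absorbed by the following w; only the last survives: w*12+3.
Result = w*12+3

w*12+3


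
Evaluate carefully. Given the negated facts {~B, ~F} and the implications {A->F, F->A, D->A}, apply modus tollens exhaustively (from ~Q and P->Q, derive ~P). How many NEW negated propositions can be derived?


Initial negated facts: {~B, ~F}
Apply modus tollens to closure:
  ~F and A->F  =>  ~A
  ~A and D->A  =>  ~D
Final negated: {~A, ~B, ~D, ~F}
New negations: {~A, ~D}
Count = 2

2


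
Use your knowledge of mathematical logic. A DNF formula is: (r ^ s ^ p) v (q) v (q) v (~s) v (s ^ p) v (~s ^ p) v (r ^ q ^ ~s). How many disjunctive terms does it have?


A DNF formula is a disjunction of terms (conjunctions).
Terms are separated by v.
Counting the disjuncts: 7 terms.

7


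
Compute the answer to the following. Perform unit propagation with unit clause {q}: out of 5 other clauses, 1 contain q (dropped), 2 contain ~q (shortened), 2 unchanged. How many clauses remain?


Satisfied (removed): 1
Shortened (remain): 2
Unchanged (remain): 2
Remaining = 2 + 2 = 4

4


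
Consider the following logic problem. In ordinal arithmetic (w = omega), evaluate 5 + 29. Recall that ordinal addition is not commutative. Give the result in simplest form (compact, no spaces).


Compute 5 + 29.
Ordinal + is associative but NOT commutative; for finite n>0, n + w = w but w + n stays w+n.
Both operands finite; ordinal + agrees with natural +: 5 + 29 = 34.
Result = 34

34


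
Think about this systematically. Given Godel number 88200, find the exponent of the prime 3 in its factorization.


Factorize 88200 by dividing by 3 repeatedly.
Division steps: 3 divides 88200 exactly 2 time(s).
Exponent of 3 = 2

2


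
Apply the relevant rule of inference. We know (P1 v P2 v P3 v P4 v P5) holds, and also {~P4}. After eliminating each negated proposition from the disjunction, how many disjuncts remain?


Original disjuncts (5): P1, P2, P3, P4, P5
Negated (eliminate): ~P4
Remaining disjuncts: P1, P2, P3, P5
Count = 5 - 1 = 4

4


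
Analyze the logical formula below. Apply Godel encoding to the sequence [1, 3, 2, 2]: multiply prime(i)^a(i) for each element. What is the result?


Encode each element as an exponent of the corresponding prime:
  2^1 = 2
  3^3 = 27
  5^2 = 25
  7^2 = 49
Product = 2 * 27 * 25 * 49 = 66150

66150


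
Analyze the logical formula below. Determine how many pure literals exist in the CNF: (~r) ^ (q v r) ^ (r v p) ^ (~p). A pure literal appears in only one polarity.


Check each variable for pure literal status:
p: mixed (not pure)
q: pure positive
r: mixed (not pure)
Pure literal count = 1

1


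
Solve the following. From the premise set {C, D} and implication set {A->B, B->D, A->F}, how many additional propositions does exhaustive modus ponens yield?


Initial facts: {C, D}
Apply modus ponens to closure:
  (no implication fires)
Final known: {C, D}
New propositions: {(none)}
Count = 0

0


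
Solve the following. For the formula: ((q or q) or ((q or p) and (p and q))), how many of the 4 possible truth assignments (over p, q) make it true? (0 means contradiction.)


Check all 4 assignments:
p=0, q=0: 0
p=0, q=1: 1
p=1, q=0: 0
p=1, q=1: 1
Count of True = 2

2


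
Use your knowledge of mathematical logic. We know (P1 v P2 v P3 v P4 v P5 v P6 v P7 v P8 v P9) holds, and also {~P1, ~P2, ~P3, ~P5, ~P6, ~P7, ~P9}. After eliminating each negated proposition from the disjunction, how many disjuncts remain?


Original disjuncts (9): P1, P2, P3, P4, P5, P6, P7, P8, P9
Negated (eliminate): ~P1, ~P2, ~P3, ~P5, ~P6, ~P7, ~P9
Remaining disjuncts: P4, P8
Count = 9 - 7 = 2

2


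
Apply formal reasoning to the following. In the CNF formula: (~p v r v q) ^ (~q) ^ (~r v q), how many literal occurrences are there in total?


Counting literals in each clause:
Clause 1: 3 literal(s)
Clause 2: 1 literal(s)
Clause 3: 2 literal(s)
Total = 6

6


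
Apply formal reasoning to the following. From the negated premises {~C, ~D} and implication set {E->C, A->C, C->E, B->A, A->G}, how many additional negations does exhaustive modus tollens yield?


Initial negated facts: {~C, ~D}
Apply modus tollens to closure:
  ~C and E->C  =>  ~E
  ~C and A->C  =>  ~A
  ~A and B->A  =>  ~B
Final negated: {~A, ~B, ~C, ~D, ~E}
New negations: {~A, ~B, ~E}
Count = 3

3


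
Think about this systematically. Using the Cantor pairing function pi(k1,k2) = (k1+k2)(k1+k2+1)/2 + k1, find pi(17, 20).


k1 + k2 = 37
(k1+k2)(k1+k2+1)/2 = 37 * 38 / 2 = 703
pi = 703 + 17 = 720

720


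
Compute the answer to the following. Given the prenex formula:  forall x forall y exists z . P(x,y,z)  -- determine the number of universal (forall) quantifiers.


Quantifier prefix: forall x forall y exists z
Mark each quantifier type:
  U U E
Universal count = 2, Existential count = 1
Asked for universal (forall) quantifiers: 2

2


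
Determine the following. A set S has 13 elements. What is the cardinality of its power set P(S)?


The power set of a set with n elements has 2^n elements.
|P(S)| = 2^13 = 8192

8192


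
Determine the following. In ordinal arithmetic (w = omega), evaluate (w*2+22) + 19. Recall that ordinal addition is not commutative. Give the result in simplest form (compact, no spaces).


Compute (w*2+22) + 19.
Ordinal + is associative but NOT commutative; for finite n>0, n + w = w but w + n stays w+n.
By associativity: (w*2+22) + 19 = w*2 + (22+19) = w*2+41.
Result = w*2+41

w*2+41


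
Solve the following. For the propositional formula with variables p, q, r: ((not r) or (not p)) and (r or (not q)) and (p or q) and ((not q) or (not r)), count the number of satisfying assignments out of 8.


Evaluate all 8 assignments for p, q, r:
p=0, q=0, r=0: 0
p=0, q=0, r=1: 0
p=0, q=1, r=0: 0
p=0, q=1, r=1: 0
p=1, q=0, r=0: 1
p=1, q=0, r=1: 0
p=1, q=1, r=0: 0
p=1, q=1, r=1: 0
Satisfying count = 1

1


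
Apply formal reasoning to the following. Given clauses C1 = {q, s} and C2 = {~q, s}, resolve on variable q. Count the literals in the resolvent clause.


Remove q from C1 and ~q from C2.
C1 remainder: {s}
C2 remainder: {s}
Union (resolvent): {s}
Resolvent has 1 literal(s).

1


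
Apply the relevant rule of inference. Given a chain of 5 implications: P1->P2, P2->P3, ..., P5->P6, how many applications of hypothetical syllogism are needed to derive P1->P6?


With 5 implications in a chain connecting 6 propositions:
P1->P2, P2->P3, ..., P5->P6
Steps needed = (number of implications) - 1 = 5 - 1 = 4

4


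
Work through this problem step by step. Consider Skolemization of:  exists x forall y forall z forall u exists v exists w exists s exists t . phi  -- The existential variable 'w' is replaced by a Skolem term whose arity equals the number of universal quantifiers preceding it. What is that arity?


Quantifier prefix: exists x forall y forall z forall u exists v exists w exists s exists t
'w' is existentially quantified at position 6.
Universal variables preceding it: y, z, u
Skolem function arity = 3

3


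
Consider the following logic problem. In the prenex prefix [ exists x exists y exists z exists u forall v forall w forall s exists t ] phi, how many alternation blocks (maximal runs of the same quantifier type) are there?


Quantifier-type sequence: E E E E A A A E  (A=forall, E=exists)
Group into maximal same-type runs:
  Ex4 | Ax3 | Ex1
Number of blocks = 3

3


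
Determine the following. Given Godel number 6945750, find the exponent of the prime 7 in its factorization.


Factorize 6945750 by dividing by 7 repeatedly.
Division steps: 7 divides 6945750 exactly 3 time(s).
Exponent of 7 = 3

3


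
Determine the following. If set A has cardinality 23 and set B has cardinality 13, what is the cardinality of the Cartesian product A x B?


The Cartesian product A x B contains all ordered pairs (a, b).
|A x B| = |A| * |B| = 23 * 13 = 299

299


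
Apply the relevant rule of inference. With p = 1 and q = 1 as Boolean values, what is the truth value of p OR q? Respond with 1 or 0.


p = 1, q = 1
Operation: p OR q
Evaluate: 1 OR 1 = 1

1


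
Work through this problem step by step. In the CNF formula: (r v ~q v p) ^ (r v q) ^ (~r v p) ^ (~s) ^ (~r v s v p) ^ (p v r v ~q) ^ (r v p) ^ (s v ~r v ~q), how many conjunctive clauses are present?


A CNF formula is a conjunction of clauses.
Clauses are separated by ^.
Counting the conjuncts: 8 clauses.

8


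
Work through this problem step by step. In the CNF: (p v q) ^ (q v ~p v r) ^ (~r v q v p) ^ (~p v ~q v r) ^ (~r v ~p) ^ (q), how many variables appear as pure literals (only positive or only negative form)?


Check each variable for pure literal status:
p: mixed (not pure)
q: mixed (not pure)
r: mixed (not pure)
Pure literal count = 0

0


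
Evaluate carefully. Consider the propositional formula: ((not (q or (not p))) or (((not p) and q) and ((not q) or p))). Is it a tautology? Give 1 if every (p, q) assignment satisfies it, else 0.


Check all 4 assignments:
p=0, q=0: 0
p=0, q=1: 0
p=1, q=0: 1
p=1, q=1: 0
Satisfying count = 1/4.
Tautology iff count = 4: no.

0


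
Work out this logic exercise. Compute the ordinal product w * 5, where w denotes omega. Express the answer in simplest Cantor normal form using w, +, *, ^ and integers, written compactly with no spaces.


Compute w * 5.
Ordinal * is associative and left-distributive over +, but NOT commutative; for finite n>1, n*w = w but w*n stays w*n.
w * 5 means 5 copies of w concatenated: w*5.
Result = w*5

w*5


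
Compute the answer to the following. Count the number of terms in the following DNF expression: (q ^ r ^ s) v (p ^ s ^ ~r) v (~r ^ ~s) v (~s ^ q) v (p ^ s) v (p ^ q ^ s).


A DNF formula is a disjunction of terms (conjunctions).
Terms are separated by v.
Counting the disjuncts: 6 terms.

6


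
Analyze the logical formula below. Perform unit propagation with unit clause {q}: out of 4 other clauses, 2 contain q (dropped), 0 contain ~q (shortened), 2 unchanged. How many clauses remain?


Satisfied (removed): 2
Shortened (remain): 0
Unchanged (remain): 2
Remaining = 0 + 2 = 2

2


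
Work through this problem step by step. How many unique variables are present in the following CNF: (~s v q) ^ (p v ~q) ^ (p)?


Identify each variable that appears in the formula.
Variables found: p, q, s
Count = 3

3


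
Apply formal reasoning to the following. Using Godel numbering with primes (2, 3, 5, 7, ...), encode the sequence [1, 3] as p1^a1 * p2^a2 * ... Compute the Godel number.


Encode each element as an exponent of the corresponding prime:
  2^1 = 2
  3^3 = 27
Product = 2 * 27 = 54

54


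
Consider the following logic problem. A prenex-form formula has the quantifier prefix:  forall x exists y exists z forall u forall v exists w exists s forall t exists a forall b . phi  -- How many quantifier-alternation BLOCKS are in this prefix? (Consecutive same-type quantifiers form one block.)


Quantifier-type sequence: A E E A A E E A E A  (A=forall, E=exists)
Group into maximal same-type runs:
  Ax1 | Ex2 | Ax2 | Ex2 | Ax1 | Ex1 | Ax1
Number of blocks = 7

7


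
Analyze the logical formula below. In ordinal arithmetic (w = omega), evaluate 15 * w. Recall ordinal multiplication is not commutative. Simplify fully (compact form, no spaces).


Compute 15 * w.
Ordinal * is associative and left-distributive over +, but NOT commutative; for finite n>1, n*w = w but w*n stays w*n.
For finite n>0, n * w = sup{n*k : k<w} = w. So 15 * w = w.
Result = w

w


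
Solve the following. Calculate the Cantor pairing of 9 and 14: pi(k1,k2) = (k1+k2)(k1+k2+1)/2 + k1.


k1 + k2 = 23
(k1+k2)(k1+k2+1)/2 = 23 * 24 / 2 = 276
pi = 276 + 9 = 285

285


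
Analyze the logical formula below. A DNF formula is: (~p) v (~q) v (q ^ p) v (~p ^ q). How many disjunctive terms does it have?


A DNF formula is a disjunction of terms (conjunctions).
Terms are separated by v.
Counting the disjuncts: 4 terms.

4


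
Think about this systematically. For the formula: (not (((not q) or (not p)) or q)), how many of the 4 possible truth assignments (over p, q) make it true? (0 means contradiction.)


Check all 4 assignments:
p=0, q=0: 0
p=0, q=1: 0
p=1, q=0: 0
p=1, q=1: 0
Count of True = 0

0


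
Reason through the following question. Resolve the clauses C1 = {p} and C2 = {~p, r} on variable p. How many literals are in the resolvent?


Remove p from C1 and ~p from C2.
C1 remainder: {}
C2 remainder: {r}
Union (resolvent): {r}
Resolvent has 1 literal(s).

1


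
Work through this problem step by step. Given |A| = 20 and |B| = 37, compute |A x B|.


The Cartesian product A x B contains all ordered pairs (a, b).
|A x B| = |A| * |B| = 20 * 37 = 740

740


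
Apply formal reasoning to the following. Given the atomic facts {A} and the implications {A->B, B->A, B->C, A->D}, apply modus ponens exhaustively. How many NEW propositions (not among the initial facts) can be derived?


Initial facts: {A}
Apply modus ponens to closure:
  A and A->B  =>  B
  B and B->C  =>  C
  A and A->D  =>  D
Final known: {A, B, C, D}
New propositions: {B, C, D}
Count = 3

3


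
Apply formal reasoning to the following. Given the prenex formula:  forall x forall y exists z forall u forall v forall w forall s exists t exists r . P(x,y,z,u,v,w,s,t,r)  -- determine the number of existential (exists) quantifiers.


Quantifier prefix: forall x forall y exists z forall u forall v forall w forall s exists t exists r
Mark each quantifier type:
  U U E U U U U E E
Universal count = 6, Existential count = 3
Asked for existential (exists) quantifiers: 3

3


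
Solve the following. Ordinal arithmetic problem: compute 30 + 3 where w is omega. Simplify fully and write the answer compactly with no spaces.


Compute 30 + 3.
Ordinal + is associative but NOT commutative; for finite n>0, n + w = w but w + n stays w+n.
Both operands finite; ordinal + agrees with natural +: 30 + 3 = 33.
Result = 33

33


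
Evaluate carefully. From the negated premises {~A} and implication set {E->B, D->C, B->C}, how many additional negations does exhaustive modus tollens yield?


Initial negated facts: {~A}
Apply modus tollens to closure:
  (no implication fires)
Final negated: {~A}
New negations: {(none)}
Count = 0

0


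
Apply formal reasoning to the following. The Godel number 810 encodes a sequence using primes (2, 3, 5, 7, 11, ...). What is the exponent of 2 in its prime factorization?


Factorize 810 by dividing by 2 repeatedly.
Division steps: 2 divides 810 exactly 1 time(s).
Exponent of 2 = 1

1


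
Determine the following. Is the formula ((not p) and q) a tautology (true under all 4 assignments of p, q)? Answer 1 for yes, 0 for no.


Check all 4 assignments:
p=0, q=0: 0
p=0, q=1: 1
p=1, q=0: 0
p=1, q=1: 0
Satisfying count = 1/4.
Tautology iff count = 4: no.

0


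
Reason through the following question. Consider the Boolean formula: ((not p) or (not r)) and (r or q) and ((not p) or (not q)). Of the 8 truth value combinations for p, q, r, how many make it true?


Evaluate all 8 assignments for p, q, r:
p=0, q=0, r=0: 0
p=0, q=0, r=1: 1
p=0, q=1, r=0: 1
p=0, q=1, r=1: 1
p=1, q=0, r=0: 0
p=1, q=0, r=1: 0
p=1, q=1, r=0: 0
p=1, q=1, r=1: 0
Satisfying count = 3

3


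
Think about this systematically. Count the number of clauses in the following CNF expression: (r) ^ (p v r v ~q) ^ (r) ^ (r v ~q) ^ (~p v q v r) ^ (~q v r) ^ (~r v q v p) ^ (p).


A CNF formula is a conjunction of clauses.
Clauses are separated by ^.
Counting the conjuncts: 8 clauses.

8


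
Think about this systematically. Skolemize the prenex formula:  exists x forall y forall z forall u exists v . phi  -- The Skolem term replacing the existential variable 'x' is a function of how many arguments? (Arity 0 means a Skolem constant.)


Quantifier prefix: exists x forall y forall z forall u exists v
'x' is existentially quantified at position 1.
No universal quantifiers precede it.
Skolem function arity = 0 (a Skolem constant)

0


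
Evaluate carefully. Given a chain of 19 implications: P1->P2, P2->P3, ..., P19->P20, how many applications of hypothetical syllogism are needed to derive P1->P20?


With 19 implications in a chain connecting 20 propositions:
P1->P2, P2->P3, ..., P19->P20
Steps needed = (number of implications) - 1 = 19 - 1 = 18

18


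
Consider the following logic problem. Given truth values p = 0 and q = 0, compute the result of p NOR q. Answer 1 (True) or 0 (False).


p = 0, q = 0
Operation: p NOR q
Evaluate: 0 NOR 0 = 1

1


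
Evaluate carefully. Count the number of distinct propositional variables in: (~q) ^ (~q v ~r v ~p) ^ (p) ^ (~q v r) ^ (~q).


Identify each variable that appears in the formula.
Variables found: p, q, r
Count = 3

3


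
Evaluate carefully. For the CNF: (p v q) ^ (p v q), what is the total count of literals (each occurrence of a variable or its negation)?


Counting literals in each clause:
Clause 1: 2 literal(s)
Clause 2: 2 literal(s)
Total = 4

4


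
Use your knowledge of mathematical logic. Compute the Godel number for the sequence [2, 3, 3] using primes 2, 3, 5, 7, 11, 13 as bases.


Encode each element as an exponent of the corresponding prime:
  2^2 = 4
  3^3 = 27
  5^3 = 125
Product = 4 * 27 * 125 = 13500

13500


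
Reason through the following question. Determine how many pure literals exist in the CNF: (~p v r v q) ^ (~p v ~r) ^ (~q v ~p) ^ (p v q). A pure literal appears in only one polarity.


Check each variable for pure literal status:
p: mixed (not pure)
q: mixed (not pure)
r: mixed (not pure)
Pure literal count = 0

0


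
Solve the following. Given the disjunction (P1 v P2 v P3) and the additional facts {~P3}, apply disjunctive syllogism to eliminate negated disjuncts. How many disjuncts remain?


Original disjuncts (3): P1, P2, P3
Negated (eliminate): ~P3
Remaining disjuncts: P1, P2
Count = 3 - 1 = 2

2


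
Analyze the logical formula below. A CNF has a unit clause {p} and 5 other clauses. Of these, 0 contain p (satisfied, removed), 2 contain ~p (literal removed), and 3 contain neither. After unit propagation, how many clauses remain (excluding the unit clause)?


Satisfied (removed): 0
Shortened (remain): 2
Unchanged (remain): 3
Remaining = 2 + 3 = 5

5


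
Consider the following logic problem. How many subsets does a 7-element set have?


The power set of a set with n elements has 2^n elements.
|P(S)| = 2^7 = 128

128


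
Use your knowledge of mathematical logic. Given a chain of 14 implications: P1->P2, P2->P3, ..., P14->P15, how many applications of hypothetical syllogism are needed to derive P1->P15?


With 14 implications in a chain connecting 15 propositions:
P1->P2, P2->P3, ..., P14->P15
Steps needed = (number of implications) - 1 = 14 - 1 = 13

13


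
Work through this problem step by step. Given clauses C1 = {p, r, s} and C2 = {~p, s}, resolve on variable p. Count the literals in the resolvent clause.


Remove p from C1 and ~p from C2.
C1 remainder: {r, s}
C2 remainder: {s}
Union (resolvent): {r, s}
Resolvent has 2 literal(s).

2


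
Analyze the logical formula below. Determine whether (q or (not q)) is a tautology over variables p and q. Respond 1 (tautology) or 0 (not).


Check all 4 assignments:
p=0, q=0: 1
p=0, q=1: 1
p=1, q=0: 1
p=1, q=1: 1
Satisfying count = 4/4.
Tautology iff count = 4: yes.

1


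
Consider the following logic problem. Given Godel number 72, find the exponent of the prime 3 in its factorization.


Factorize 72 by dividing by 3 repeatedly.
Division steps: 3 divides 72 exactly 2 time(s).
Exponent of 3 = 2

2


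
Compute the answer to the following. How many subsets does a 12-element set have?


The power set of a set with n elements has 2^n elements.
|P(S)| = 2^12 = 4096

4096


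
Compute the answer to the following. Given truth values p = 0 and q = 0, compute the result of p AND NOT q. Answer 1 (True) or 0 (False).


p = 0, q = 0
Operation: p AND NOT q
Evaluate: 0 AND NOT 0 = 0

0


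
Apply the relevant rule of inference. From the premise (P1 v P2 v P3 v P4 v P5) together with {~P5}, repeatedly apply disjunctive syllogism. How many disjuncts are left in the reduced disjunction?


Original disjuncts (5): P1, P2, P3, P4, P5
Negated (eliminate): ~P5
Remaining disjuncts: P1, P2, P3, P4
Count = 5 - 1 = 4

4


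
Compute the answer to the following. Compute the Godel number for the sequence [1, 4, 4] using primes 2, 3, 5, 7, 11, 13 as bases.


Encode each element as an exponent of the corresponding prime:
  2^1 = 2
  3^4 = 81
  5^4 = 625
Product = 2 * 81 * 625 = 101250

101250


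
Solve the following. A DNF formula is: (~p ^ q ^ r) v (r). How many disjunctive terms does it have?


A DNF formula is a disjunction of terms (conjunctions).
Terms are separated by v.
Counting the disjuncts: 2 terms.

2


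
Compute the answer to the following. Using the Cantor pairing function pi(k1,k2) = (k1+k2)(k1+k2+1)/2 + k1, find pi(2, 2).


k1 + k2 = 4
(k1+k2)(k1+k2+1)/2 = 4 * 5 / 2 = 10
pi = 10 + 2 = 12

12


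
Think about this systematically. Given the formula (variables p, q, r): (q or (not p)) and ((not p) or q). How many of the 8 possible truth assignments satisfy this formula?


Evaluate all 8 assignments for p, q, r:
p=0, q=0, r=0: 1
p=0, q=0, r=1: 1
p=0, q=1, r=0: 1
p=0, q=1, r=1: 1
p=1, q=0, r=0: 0
p=1, q=0, r=1: 0
p=1, q=1, r=0: 1
p=1, q=1, r=1: 1
Satisfying count = 6

6


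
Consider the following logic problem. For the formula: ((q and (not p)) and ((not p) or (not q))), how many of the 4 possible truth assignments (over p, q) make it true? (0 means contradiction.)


Check all 4 assignments:
p=0, q=0: 0
p=0, q=1: 1
p=1, q=0: 0
p=1, q=1: 0
Count of True = 1

1


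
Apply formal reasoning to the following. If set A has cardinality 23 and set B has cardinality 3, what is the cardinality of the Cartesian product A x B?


The Cartesian product A x B contains all ordered pairs (a, b).
|A x B| = |A| * |B| = 23 * 3 = 69

69


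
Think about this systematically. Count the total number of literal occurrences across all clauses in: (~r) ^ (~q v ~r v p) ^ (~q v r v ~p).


Counting literals in each clause:
Clause 1: 1 literal(s)
Clause 2: 3 literal(s)
Clause 3: 3 literal(s)
Total = 7

7


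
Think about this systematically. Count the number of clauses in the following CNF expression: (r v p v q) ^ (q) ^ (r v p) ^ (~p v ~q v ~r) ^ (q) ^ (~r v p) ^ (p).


A CNF formula is a conjunction of clauses.
Clauses are separated by ^.
Counting the conjuncts: 7 clauses.

7


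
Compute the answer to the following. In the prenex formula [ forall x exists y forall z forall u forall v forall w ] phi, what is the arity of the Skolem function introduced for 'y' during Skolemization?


Quantifier prefix: forall x exists y forall z forall u forall v forall w
'y' is existentially quantified at position 2.
Universal variables preceding it: x
Skolem function arity = 1

1


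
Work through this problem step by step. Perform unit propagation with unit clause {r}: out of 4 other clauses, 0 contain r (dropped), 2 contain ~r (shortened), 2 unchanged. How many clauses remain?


Satisfied (removed): 0
Shortened (remain): 2
Unchanged (remain): 2
Remaining = 2 + 2 = 4

4


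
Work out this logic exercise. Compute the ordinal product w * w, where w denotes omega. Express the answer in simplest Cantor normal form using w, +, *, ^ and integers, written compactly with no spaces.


Compute w * w.
Ordinal * is associative and left-distributive over +, but NOT commutative; for finite n>1, n*w = w but w*n stays w*n.
w * w = w^2 by definition.
Result = w^2

w^2


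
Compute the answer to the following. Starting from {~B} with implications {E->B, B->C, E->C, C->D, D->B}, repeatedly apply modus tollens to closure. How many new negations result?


Initial negated facts: {~B}
Apply modus tollens to closure:
  ~B and E->B  =>  ~E
  ~B and D->B  =>  ~D
  ~D and C->D  =>  ~C
Final negated: {~B, ~C, ~D, ~E}
New negations: {~C, ~D, ~E}
Count = 3

3


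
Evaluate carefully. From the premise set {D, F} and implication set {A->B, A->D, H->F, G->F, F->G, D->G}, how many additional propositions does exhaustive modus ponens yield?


Initial facts: {D, F}
Apply modus ponens to closure:
  F and F->G  =>  G
Final known: {D, F, G}
New propositions: {G}
Count = 1

1


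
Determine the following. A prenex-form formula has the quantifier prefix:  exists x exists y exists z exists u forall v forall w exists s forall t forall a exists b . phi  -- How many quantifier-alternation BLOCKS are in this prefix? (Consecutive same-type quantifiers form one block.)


Quantifier-type sequence: E E E E A A E A A E  (A=forall, E=exists)
Group into maximal same-type runs:
  Ex4 | Ax2 | Ex1 | Ax2 | Ex1
Number of blocks = 5

5


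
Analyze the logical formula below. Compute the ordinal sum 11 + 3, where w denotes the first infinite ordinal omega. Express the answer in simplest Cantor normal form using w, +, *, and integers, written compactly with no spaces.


Compute 11 + 3.
Ordinal + is associative but NOT commutative; for finite n>0, n + w = w but w + n stays w+n.
Both operands finite; ordinal + agrees with natural +: 11 + 3 = 14.
Result = 14

14


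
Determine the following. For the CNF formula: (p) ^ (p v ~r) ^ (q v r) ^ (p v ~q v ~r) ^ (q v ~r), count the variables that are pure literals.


Check each variable for pure literal status:
p: pure positive
q: mixed (not pure)
r: mixed (not pure)
Pure literal count = 1

1


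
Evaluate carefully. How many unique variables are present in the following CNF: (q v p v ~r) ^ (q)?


Identify each variable that appears in the formula.
Variables found: p, q, r
Count = 3

3


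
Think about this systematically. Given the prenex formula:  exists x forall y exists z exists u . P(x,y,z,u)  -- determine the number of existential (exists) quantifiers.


Quantifier prefix: exists x forall y exists z exists u
Mark each quantifier type:
  E U E E
Universal count = 1, Existential count = 3
Asked for existential (exists) quantifiers: 3

3


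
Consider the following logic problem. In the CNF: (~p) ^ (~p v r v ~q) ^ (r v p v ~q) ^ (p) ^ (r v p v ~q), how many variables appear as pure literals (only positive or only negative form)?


Check each variable for pure literal status:
p: mixed (not pure)
q: pure negative
r: pure positive
Pure literal count = 2

2


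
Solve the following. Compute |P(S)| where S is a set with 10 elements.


The power set of a set with n elements has 2^n elements.
|P(S)| = 2^10 = 1024

1024


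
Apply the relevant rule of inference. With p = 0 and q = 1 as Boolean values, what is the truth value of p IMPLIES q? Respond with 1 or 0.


p = 0, q = 1
Operation: p IMPLIES q
Evaluate: 0 IMPLIES 1 = 1

1


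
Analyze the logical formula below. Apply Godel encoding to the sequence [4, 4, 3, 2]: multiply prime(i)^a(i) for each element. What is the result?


Encode each element as an exponent of the corresponding prime:
  2^4 = 16
  3^4 = 81
  5^3 = 125
  7^2 = 49
Product = 16 * 81 * 125 * 49 = 7938000

7938000


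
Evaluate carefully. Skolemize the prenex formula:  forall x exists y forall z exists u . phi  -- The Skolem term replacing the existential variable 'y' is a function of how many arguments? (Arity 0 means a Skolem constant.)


Quantifier prefix: forall x exists y forall z exists u
'y' is existentially quantified at position 2.
Universal variables preceding it: x
Skolem function arity = 1

1
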